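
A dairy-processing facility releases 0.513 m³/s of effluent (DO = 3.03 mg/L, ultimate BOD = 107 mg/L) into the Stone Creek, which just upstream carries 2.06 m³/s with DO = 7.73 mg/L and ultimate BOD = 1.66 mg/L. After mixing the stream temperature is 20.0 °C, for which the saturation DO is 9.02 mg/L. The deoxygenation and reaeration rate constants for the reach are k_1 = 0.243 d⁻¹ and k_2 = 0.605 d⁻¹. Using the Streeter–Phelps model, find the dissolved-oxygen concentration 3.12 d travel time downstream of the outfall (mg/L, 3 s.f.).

DO ≈ 3.86 mg/L

Mixed DO = (2.06×7.73 + 0.513×3.03)/(2.06+0.513) = 17.48/2.573 = 6.793 mg/L.
Mixed L₀ = (2.06×1.66 + 0.513×107)/(2.573) = 58.31/2.573 = 22.66 mg/L.
Initial deficit D₀ = C_s − DO₀ = 9.02 − 6.793 = 2.227 mg/L.
D(3.12) = [0.243×22.66/(0.605−0.243)](e^(−0.243×3.12) − e^(−0.605×3.12)) + 2.227 e^(−0.605×3.12)
= 15.21 × (0.4685 − 0.1514) + 2.227 × 0.1514 = 5.161 mg/L.
DO = 9.02 − 5.161 = 3.859 mg/L.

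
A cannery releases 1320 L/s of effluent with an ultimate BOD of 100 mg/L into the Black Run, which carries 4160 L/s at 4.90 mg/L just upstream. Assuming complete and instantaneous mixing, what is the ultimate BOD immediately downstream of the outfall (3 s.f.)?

Flow-weighted mixing: C = (Q_r C_r + Q_w C_w)/(Q_r + Q_w)
= (4160×4.90 + 1320×100)/(4160 + 1320) = 152400/5480 = 27.81 mg/L.

27.8 mg/L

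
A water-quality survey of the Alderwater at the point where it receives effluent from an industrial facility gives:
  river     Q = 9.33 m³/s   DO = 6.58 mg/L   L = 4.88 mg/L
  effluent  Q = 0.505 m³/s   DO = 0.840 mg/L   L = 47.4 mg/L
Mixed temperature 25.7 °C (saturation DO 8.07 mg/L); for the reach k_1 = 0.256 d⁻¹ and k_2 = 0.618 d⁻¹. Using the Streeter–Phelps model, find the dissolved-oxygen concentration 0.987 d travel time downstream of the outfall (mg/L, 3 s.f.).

Mixed DO = (9.33×6.58 + 0.505×0.840)/(9.33+0.505) = 61.82/9.835 = 6.285 mg/L.
Mixed L₀ = (9.33×4.88 + 0.505×47.4)/(9.835) = 69.47/9.835 = 7.063 mg/L.
Initial deficit D₀ = C_s − DO₀ = 8.07 − 6.285 = 1.785 mg/L.
D(0.987) = [0.256×7.063/(0.618−0.256)](e^(−0.256×0.987) − e^(−0.618×0.987)) + 1.785 e^(−0.618×0.987)
= 4.995 × (0.7767 − 0.5434) + 1.785 × 0.5434 = 2.135 mg/L.
DO = 8.07 − 2.135 = 5.935 mg/L.

DO ≈ 5.93 mg/L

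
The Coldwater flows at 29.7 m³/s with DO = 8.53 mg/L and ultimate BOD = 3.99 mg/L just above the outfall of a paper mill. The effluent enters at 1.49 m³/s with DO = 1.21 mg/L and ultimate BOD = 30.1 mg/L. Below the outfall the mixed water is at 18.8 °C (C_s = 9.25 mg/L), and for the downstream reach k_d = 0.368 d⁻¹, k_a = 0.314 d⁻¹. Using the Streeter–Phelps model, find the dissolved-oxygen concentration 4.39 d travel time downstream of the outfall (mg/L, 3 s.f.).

Mixed DO = (29.7×8.53 + 1.49×1.21)/(29.7+1.49) = 255.1/31.19 = 8.180 mg/L.
Mixed L₀ = (29.7×3.99 + 1.49×30.1)/(31.19) = 163.4/31.19 = 5.237 mg/L.
Initial deficit D₀ = C_s − DO₀ = 9.25 − 8.180 = 1.070 mg/L.
D(4.39) = [0.368×5.237/(0.314−0.368)](e^(−0.368×4.39) − e^(−0.314×4.39)) + 1.070 e^(−0.314×4.39)
= -35.69 × (0.1988 − 0.2520) + 1.070 × 0.2520 = 2.168 mg/L.
DO = 9.25 − 2.168 = 7.082 mg/L.

DO ≈ 7.08 mg/L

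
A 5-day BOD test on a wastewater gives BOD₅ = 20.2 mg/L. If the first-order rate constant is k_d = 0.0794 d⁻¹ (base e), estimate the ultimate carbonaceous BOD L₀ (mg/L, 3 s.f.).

L₀ ≈ 61.6 mg/L

BOD₅ = L₀(1 − e^(−5k_d)) ⇒ L₀ = BOD₅ / (1 − e^(−5×0.0794))
= 20.2 / (1 − 0.6723) = 20.2 / 0.3277 = 61.65 mg/L.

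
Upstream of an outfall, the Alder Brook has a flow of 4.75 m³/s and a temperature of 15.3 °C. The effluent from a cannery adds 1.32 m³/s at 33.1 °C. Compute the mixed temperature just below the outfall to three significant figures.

19.2 °C

Flow-weighted mixing: C = (Q_r C_r + Q_w C_w)/(Q_r + Q_w)
= (4.75×15.3 + 1.32×33.1)/(4.75 + 1.32) = 116.4/6.070 = 19.17 °C.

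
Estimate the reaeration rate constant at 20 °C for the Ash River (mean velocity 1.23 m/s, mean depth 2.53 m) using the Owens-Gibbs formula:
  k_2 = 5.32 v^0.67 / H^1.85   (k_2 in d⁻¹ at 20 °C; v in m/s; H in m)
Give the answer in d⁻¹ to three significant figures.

k_2 ≈ 1.10 d⁻¹

k_2 = 5.32 × 1.23^0.67 / 2.53^1.85 = 5.32 × 1.149 / 5.569 = 1.097 d⁻¹.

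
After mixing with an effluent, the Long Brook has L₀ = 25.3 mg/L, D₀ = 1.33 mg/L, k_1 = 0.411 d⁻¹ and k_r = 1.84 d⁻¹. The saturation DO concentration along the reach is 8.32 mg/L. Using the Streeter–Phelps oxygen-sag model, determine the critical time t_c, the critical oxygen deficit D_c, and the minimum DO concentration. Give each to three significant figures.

t_c ≈ 0.908 d; D_c ≈ 3.89 mg/L; min DO ≈ 4.43 mg/L

With k_r/k_1 = 4.477 and 1 − D₀(k_r−k_1)/(k_1 L₀) = 0.8172,
t_c = ln(4.477 × 0.8172) / (1.84 − 0.411) = ln(3.659) / 1.429 = 1.297/1.429 = 0.9077 d.
L(t_c) = L₀ e^(−k_1 t_c) = 25.3 × 0.6886 = 17.42 mg/L, and at the critical point k_r D_c = k_1 L, so D_c = (0.411/1.84) × 17.42 = 3.892 mg/L.
Minimum DO = C_s − D_c = 8.32 − 3.892 = 4.428 mg/L.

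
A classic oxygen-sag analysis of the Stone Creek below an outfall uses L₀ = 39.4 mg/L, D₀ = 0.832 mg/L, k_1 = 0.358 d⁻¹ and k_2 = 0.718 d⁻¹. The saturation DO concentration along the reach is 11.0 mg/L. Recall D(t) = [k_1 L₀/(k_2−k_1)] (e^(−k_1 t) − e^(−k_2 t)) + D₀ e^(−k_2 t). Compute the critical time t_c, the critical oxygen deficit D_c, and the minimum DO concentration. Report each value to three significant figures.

t_c ≈ 1.87 d; D_c ≈ 10.0 mg/L; min DO ≈ 0.955 mg/L

t_c = [1/(k_2−k_1)] ln[(k_2/k_1)(1 − D₀(k_2−k_1)/(k_1 L₀))]
= [1/(0.718−0.358)] ln[(0.718/0.358)(1 − 0.832×0.3600/(0.358×39.4))]
= (1/0.3600) ln[2.006 × 0.9788] = 2.778 × ln(1.963) = 2.778 × 0.6745 = 1.874 d.
D_c = (k_1/k_2) L₀ e^(−k_1 t_c) = (0.358/0.718) × 39.4 × e^(−0.358×1.874) = 0.4986 × 39.4 × 0.5113 = 10.05 mg/L.
Minimum DO = C_s − D_c = 11.0 − 10.05 = 0.9547 mg/L.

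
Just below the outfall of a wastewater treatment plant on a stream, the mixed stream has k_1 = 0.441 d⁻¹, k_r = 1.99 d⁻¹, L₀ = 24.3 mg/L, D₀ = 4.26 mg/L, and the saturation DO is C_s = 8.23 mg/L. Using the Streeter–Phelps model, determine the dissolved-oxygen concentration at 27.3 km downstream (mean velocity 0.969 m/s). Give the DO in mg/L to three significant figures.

Travel time t = x/v = 27.3 km / (0.969 m/s) = 27300 m / 0.969 m/s = 28170 s = 0.3261 d.
k_1 L₀/(k_r−k_1) = 0.441×24.3/(1.99−0.441) = 10.72/1.549 = 6.918 mg/L.
e^(−k_1 t) = e^(−0.441×0.3261) = 0.8661; e^(−k_r t) = e^(−1.99×0.3261) = 0.5226.
D = 6.918 × (0.8661 − 0.5226) + 4.26 × 0.5226 = 2.376 + 2.226 = 4.602 mg/L.
DO = C_s − D = 8.23 − 4.602 = 3.628 mg/L.

DO ≈ 3.63 mg/L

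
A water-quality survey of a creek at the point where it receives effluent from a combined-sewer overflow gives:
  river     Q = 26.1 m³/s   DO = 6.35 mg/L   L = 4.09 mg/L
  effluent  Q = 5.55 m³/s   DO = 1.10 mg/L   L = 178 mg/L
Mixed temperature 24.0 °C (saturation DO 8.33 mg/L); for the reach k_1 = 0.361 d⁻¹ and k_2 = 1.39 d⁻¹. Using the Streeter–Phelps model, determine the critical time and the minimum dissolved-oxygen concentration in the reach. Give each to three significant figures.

Mixed DO = (26.1×6.35 + 5.55×1.10)/(26.1+5.55) = 171.8/31.65 = 5.429 mg/L.
Mixed L₀ = (26.1×4.09 + 5.55×178)/(31.65) = 1095/31.65 = 34.59 mg/L.
Initial deficit D₀ = C_s − DO₀ = 8.33 − 5.429 = 2.901 mg/L.
t_c = (1/1.029) ln[(1.39/0.361)(1 − 2.901×1.029/(0.361×34.59))] = 0.9718 × ln(2.930) = 1.045 d.
D_c = (0.361/1.39) × 34.59 × e^(−0.361×1.045) = 0.2597 × 34.59 × 0.6858 = 6.160 mg/L.
Minimum DO = 8.33 − 6.160 = 2.170 mg/L.

t_c ≈ 1.04 d; minimum DO ≈ 2.17 mg/L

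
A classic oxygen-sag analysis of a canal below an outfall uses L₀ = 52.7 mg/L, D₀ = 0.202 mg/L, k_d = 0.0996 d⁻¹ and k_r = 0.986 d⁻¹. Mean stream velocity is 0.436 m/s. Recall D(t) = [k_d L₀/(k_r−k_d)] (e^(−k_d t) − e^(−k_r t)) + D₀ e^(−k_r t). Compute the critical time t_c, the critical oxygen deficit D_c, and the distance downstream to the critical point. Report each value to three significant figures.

t_c ≈ 2.55 d; D_c ≈ 4.13 mg/L; x_c ≈ 96.0 km

t_c = [1/(k_r−k_d)] ln[(k_r/k_d)(1 − D₀(k_r−k_d)/(k_d L₀))]
= [1/(0.986−0.0996)] ln[(0.986/0.0996)(1 − 0.202×0.8864/(0.0996×52.7))]
= (1/0.8864) ln[9.900 × 0.9659] = 1.128 × ln(9.562) = 1.128 × 2.258 = 2.547 d.
D_c = (k_d/k_r) L₀ e^(−k_d t_c) = (0.0996/0.986) × 52.7 × e^(−0.0996×2.547) = 0.1010 × 52.7 × 0.7759 = 4.131 mg/L.
x_c = v t_c = 0.436 m/s × 2.547 d × 86400 s/d = 95950 m ≈ 96.0 km.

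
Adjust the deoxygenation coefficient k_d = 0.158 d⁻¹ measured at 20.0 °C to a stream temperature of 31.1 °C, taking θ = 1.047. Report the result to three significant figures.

k_d(T₂) = k_d(T₁) · θ^(T₂−T₁) = 0.158 × 1.047^(31.1−20.0)
= 0.158 × 1.047^11.1 = 0.158 × 1.665 = 0.2631 d⁻¹.

k_d ≈ 0.263 d⁻¹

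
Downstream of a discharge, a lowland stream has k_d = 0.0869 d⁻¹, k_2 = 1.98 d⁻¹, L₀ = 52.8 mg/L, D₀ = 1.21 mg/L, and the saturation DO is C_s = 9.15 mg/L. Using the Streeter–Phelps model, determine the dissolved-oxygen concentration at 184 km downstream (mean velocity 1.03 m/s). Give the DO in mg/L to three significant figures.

DO ≈ 7.15 mg/L

Travel time t = x/v = 184 km / (1.03 m/s) = 184000 m / 1.03 m/s = 178600 s = 2.068 d.
k_d L₀/(k_2−k_d) = 0.0869×52.8/(1.98−0.0869) = 4.588/1.893 = 2.424 mg/L.
e^(−k_d t) = e^(−0.0869×2.068) = 0.8355; e^(−k_2 t) = e^(−1.98×2.068) = 0.01667.
D = 2.424 × (0.8355 − 0.01667) + 1.21 × 0.01667 = 1.985 + 0.02018 = 2.005 mg/L.
DO = C_s − D = 9.15 − 2.005 = 7.145 mg/L.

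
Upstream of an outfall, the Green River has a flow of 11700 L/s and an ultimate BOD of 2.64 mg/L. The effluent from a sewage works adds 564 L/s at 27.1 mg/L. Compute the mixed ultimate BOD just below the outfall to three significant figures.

Flow-weighted mixing: C = (Q_r C_r + Q_w C_w)/(Q_r + Q_w)
= (11700×2.64 + 564×27.1)/(11700 + 564) = 46170/12260 = 3.765 mg/L.

3.76 mg/L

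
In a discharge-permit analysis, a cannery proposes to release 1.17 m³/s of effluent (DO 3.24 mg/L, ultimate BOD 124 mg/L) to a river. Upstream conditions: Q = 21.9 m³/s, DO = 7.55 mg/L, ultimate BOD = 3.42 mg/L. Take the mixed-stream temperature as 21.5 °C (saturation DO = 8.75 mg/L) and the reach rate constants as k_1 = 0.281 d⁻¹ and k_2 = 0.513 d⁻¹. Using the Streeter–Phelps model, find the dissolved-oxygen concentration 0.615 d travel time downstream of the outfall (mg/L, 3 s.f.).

Mixed DO = (21.9×7.55 + 1.17×3.24)/(21.9+1.17) = 169.1/23.07 = 7.331 mg/L.
Mixed L₀ = (21.9×3.42 + 1.17×124)/(23.07) = 220.0/23.07 = 9.535 mg/L.
Initial deficit D₀ = C_s − DO₀ = 8.75 − 7.331 = 1.419 mg/L.
D(0.615) = [0.281×9.535/(0.513−0.281)](e^(−0.281×0.615) − e^(−0.513×0.615)) + 1.419 e^(−0.513×0.615)
= 11.55 × (0.8413 − 0.7294) + 1.419 × 0.7294 = 2.327 mg/L.
DO = 8.75 − 2.327 = 6.423 mg/L.

DO ≈ 6.42 mg/L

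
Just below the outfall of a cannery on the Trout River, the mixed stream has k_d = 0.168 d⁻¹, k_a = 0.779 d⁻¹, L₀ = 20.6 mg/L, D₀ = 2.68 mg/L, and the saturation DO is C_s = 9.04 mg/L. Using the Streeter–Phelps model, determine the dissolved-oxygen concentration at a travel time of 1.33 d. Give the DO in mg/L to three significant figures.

k_d L₀/(k_a−k_d) = 0.168×20.6/(0.779−0.168) = 3.461/0.6110 = 5.664 mg/L.
e^(−k_d t) = e^(−0.168×1.330) = 0.7998; e^(−k_a t) = e^(−0.779×1.330) = 0.3548.
D = 5.664 × (0.7998 − 0.3548) + 2.68 × 0.3548 = 2.520 + 0.9510 = 3.471 mg/L.
DO = C_s − D = 9.04 − 3.471 = 5.569 mg/L.

DO ≈ 5.57 mg/L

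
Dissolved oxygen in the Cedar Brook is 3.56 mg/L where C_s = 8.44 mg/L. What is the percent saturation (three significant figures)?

42.2 % saturation

% saturation = C/C_s × 100 = 3.56/8.44 × 100 = 42.2 %.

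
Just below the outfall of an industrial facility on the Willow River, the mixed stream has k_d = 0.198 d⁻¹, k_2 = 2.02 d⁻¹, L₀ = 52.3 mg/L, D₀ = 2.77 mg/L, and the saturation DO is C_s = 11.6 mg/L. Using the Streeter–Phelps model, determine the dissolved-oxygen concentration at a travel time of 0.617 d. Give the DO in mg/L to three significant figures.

k_d L₀/(k_2−k_d) = 0.198×52.3/(2.02−0.198) = 10.36/1.822 = 5.684 mg/L.
e^(−k_d t) = e^(−0.198×0.6170) = 0.8850; e^(−k_2 t) = e^(−2.02×0.6170) = 0.2876.
D = 5.684 × (0.8850 − 0.2876) + 2.77 × 0.2876 = 3.396 + 0.7965 = 4.192 mg/L.
DO = C_s − D = 11.6 − 4.192 = 7.408 mg/L.

DO ≈ 7.41 mg/L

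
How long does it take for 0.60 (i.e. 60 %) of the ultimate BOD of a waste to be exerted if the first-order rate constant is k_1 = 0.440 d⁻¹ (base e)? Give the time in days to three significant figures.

y/L₀ = 1 − e^(−k_1 t) = 0.60 ⇒ e^(−k_1 t) = 0.400
t = −ln(0.400) / 0.440 = 0.9163 / 0.440 = 2.082 d.

t ≈ 2.08 d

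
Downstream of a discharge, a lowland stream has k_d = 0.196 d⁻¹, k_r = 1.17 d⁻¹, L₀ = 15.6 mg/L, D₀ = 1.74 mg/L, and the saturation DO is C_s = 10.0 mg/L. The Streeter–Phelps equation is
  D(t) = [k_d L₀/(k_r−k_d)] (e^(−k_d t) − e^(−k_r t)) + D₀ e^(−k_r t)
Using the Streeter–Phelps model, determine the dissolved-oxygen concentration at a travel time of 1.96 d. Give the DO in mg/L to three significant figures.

DO ≈ 8.00 mg/L

k_d L₀/(k_r−k_d) = 0.196×15.6/(1.17−0.196) = 3.058/0.9740 = 3.139 mg/L.
e^(−k_d t) = e^(−0.196×1.960) = 0.6810; e^(−k_r t) = e^(−1.17×1.960) = 0.1009.
D = 3.139 × (0.6810 − 0.1009) + 1.74 × 0.1009 = 1.821 + 0.1756 = 1.997 mg/L.
DO = C_s − D = 10.0 − 1.997 = 8.003 mg/L.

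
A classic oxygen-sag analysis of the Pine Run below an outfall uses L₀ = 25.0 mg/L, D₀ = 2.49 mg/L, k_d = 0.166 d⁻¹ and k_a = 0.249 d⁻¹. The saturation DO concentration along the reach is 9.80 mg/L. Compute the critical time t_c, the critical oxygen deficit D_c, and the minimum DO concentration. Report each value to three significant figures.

With k_a/k_d = 1.500 and 1 − D₀(k_a−k_d)/(k_d L₀) = 0.9502,
t_c = ln(1.500 × 0.9502) / (0.249 − 0.166) = ln(1.425) / 0.08300 = 0.3544/0.08300 = 4.270 d.
L(t_c) = L₀ e^(−k_d t_c) = 25.0 × 0.4923 = 12.31 mg/L, and at the critical point k_a D_c = k_d L, so D_c = (0.166/0.249) × 12.31 = 8.204 mg/L.
Minimum DO = C_s − D_c = 9.80 − 8.204 = 1.596 mg/L.

t_c ≈ 4.27 d; D_c ≈ 8.20 mg/L; min DO ≈ 1.60 mg/L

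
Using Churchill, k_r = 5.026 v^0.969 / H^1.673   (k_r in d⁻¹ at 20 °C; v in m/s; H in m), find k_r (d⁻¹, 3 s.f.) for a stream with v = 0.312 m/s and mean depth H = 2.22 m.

k_r = 5.026 × 0.312^0.969 / 2.22^1.673 = 5.026 × 0.3235 / 3.797 = 0.4282 d⁻¹.

k_r ≈ 0.428 d⁻¹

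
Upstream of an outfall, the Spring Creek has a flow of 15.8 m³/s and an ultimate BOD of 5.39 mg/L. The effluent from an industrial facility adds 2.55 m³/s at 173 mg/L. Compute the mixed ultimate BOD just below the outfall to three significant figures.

28.7 mg/L

Flow-weighted mixing: C = (Q_r C_r + Q_w C_w)/(Q_r + Q_w)
= (15.8×5.39 + 2.55×173)/(15.8 + 2.55) = 526.3/18.35 = 28.68 mg/L.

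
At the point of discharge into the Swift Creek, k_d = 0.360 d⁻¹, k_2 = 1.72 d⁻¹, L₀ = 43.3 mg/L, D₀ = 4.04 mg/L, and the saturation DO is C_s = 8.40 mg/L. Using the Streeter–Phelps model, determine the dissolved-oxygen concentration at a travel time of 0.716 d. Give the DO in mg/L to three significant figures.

DO ≈ 1.71 mg/L

k_d L₀/(k_2−k_d) = 0.360×43.3/(1.72−0.360) = 15.59/1.360 = 11.46 mg/L.
e^(−k_d t) = e^(−0.360×0.7160) = 0.7728; e^(−k_2 t) = e^(−1.72×0.7160) = 0.2918.
D = 11.46 × (0.7728 − 0.2918) + 4.04 × 0.2918 = 5.512 + 1.179 = 6.691 mg/L.
DO = C_s − D = 8.40 − 6.691 = 1.709 mg/L.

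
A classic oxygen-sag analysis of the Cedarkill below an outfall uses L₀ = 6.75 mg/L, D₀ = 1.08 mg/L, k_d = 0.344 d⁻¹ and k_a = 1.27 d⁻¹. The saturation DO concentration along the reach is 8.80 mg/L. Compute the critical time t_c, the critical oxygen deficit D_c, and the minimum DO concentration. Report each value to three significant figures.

With k_a/k_d = 3.692 and 1 − D₀(k_a−k_d)/(k_d L₀) = 0.5693,
t_c = ln(3.692 × 0.5693) / (1.27 − 0.344) = ln(2.102) / 0.9260 = 0.7428/0.9260 = 0.8021 d.
D_c = (k_d/k_a) L₀ e^(−k_d t_c) = (0.344/1.27) × 6.75 × e^(−0.344×0.8021) = 0.2709 × 6.75 × 0.7589 = 1.387 mg/L.
Minimum DO = C_s − D_c = 8.80 − 1.387 = 7.413 mg/L.

t_c ≈ 0.802 d; D_c ≈ 1.39 mg/L; min DO ≈ 7.41 mg/L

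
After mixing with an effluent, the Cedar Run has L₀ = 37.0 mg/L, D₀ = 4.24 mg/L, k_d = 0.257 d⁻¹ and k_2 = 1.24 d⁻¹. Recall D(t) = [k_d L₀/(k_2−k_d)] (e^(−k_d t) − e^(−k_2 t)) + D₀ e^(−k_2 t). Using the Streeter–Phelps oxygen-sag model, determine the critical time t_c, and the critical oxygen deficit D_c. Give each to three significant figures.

At the critical point dD/dt = 0, so k_d L₀ e^(−k_d t) = k_2 D. Substituting D(t) from the Streeter–Phelps equation and solving for t gives
t_c = ln[(k_2/k_d)(1 − D₀(k_2−k_d)/(k_d L₀))] / (k_2−k_d).
Here k_2−k_d = 0.9830 d⁻¹ and 1 − D₀(k_2−k_d)/(k_d L₀) = 1 − 4.24×0.9830/(0.257×37.0) = 0.5617, so
t_c = ln(4.825 × 0.5617) / 0.9830 = 0.9970 / 0.9830 = 1.014 d.
L(t_c) = L₀ e^(−k_d t_c) = 37.0 × 0.7705 = 28.51 mg/L, and at the critical point k_2 D_c = k_d L, so D_c = (0.257/1.24) × 28.51 = 5.909 mg/L.

t_c ≈ 1.01 d; D_c ≈ 5.91 mg/L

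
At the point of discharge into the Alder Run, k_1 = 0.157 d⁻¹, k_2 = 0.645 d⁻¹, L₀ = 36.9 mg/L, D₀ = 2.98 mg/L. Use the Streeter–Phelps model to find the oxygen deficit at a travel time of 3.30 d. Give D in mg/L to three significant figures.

D ≈ 6.01 mg/L

k_1 L₀/(k_2−k_1) = 0.157×36.9/(0.645−0.157) = 5.793/0.4880 = 11.87 mg/L.
e^(−k_1 t) = e^(−0.157×3.300) = 0.5957; e^(−k_2 t) = e^(−0.645×3.300) = 0.1190.
D = 11.87 × (0.5957 − 0.1190) + 2.98 × 0.1190 = 5.658 + 0.3547 = 6.013 mg/L.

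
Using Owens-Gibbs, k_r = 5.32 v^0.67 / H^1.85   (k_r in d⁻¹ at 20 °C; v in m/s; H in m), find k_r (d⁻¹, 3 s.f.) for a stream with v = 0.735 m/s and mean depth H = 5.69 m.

k_r ≈ 0.174 d⁻¹

k_r = 5.32 × 0.735^0.67 / 5.69^1.85 = 5.32 × 0.8136 / 24.94 = 0.1735 d⁻¹.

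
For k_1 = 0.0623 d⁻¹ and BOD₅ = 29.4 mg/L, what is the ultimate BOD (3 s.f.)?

L₀ ≈ 110 mg/L

BOD₅ = L₀(1 − e^(−5k_1)) ⇒ L₀ = BOD₅ / (1 − e^(−5×0.0623))
= 29.4 / (1 − 0.7323) = 29.4 / 0.2677 = 109.8 mg/L.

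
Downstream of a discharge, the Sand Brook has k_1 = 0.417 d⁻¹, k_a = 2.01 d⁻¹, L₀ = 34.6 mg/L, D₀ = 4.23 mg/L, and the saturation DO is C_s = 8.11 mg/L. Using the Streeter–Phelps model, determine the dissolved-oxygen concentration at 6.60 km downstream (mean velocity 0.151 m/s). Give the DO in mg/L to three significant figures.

Travel time t = x/v = 6.60 km / (0.151 m/s) = 6600 m / 0.151 m/s = 43710 s = 0.5059 d.
k_1 L₀/(k_a−k_1) = 0.417×34.6/(2.01−0.417) = 14.43/1.593 = 9.057 mg/L.
e^(−k_1 t) = e^(−0.417×0.5059) = 0.8098; e^(−k_a t) = e^(−2.01×0.5059) = 0.3617.
D = 9.057 × (0.8098 − 0.3617) + 4.23 × 0.3617 = 4.058 + 1.530 = 5.588 mg/L.
DO = C_s − D = 8.11 − 5.588 = 2.522 mg/L.

DO ≈ 2.52 mg/L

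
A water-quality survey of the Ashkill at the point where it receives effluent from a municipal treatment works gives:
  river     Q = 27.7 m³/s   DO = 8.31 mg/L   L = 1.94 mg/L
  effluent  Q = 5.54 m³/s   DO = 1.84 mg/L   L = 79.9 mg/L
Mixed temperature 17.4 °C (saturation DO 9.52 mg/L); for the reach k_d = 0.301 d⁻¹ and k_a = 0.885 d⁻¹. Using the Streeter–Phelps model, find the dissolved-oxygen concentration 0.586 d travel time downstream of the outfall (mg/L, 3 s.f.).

DO ≈ 6.29 mg/L

Mixed DO = (27.7×8.31 + 5.54×1.84)/(27.7+5.54) = 240.4/33.24 = 7.232 mg/L.
Mixed L₀ = (27.7×1.94 + 5.54×79.9)/(33.24) = 496.4/33.24 = 14.93 mg/L.
Initial deficit D₀ = C_s − DO₀ = 9.52 − 7.232 = 2.288 mg/L.
D(0.586) = [0.301×14.93/(0.885−0.301)](e^(−0.301×0.586) − e^(−0.885×0.586)) + 2.288 e^(−0.885×0.586)
= 7.697 × (0.8383 − 0.5953) + 2.288 × 0.5953 = 3.232 mg/L.
DO = 9.52 − 3.232 = 6.288 mg/L.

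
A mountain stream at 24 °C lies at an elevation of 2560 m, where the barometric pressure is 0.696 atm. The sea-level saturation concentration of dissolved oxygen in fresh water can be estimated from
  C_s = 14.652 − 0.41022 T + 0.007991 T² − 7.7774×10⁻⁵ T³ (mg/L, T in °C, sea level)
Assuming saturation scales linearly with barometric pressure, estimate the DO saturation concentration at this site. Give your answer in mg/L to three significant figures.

At sea level: C_s = 14.652 − 0.41022×24 + 0.007991×24² − 7.7774×10⁻⁵×24³ = 8.334 mg/L.
Pressure correction: C_s' = 8.334 × 0.696 = 5.801 mg/L.

C_s ≈ 5.80 mg/L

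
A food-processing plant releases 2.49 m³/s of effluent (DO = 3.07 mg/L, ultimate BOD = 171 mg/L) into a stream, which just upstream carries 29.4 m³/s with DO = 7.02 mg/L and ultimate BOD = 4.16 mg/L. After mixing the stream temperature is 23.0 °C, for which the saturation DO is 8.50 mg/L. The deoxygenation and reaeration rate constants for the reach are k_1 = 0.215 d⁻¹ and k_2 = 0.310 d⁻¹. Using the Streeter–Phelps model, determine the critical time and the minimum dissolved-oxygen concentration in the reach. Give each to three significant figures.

Mixed DO = (29.4×7.02 + 2.49×3.07)/(29.4+2.49) = 214.0/31.89 = 6.712 mg/L.
Mixed L₀ = (29.4×4.16 + 2.49×171)/(31.89) = 548.1/31.89 = 17.19 mg/L.
Initial deficit D₀ = C_s − DO₀ = 8.50 − 6.712 = 1.788 mg/L.
t_c = (1/0.09500) ln[(0.310/0.215)(1 − 1.788×0.09500/(0.215×17.19))] = 10.53 × ln(1.376) = 3.356 d.
D_c = (0.215/0.310) × 17.19 × e^(−0.215×3.356) = 0.6935 × 17.19 × 0.4860 = 5.793 mg/L.
Minimum DO = 8.50 − 5.793 = 2.707 mg/L.

t_c ≈ 3.36 d; minimum DO ≈ 2.71 mg/L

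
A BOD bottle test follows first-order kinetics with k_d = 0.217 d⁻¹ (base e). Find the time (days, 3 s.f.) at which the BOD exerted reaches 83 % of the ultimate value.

t ≈ 8.17 d

y/L₀ = 1 − e^(−k_d t) = 0.83 ⇒ e^(−k_d t) = 0.170
t = −ln(0.170) / 0.217 = 1.772 / 0.217 = 8.166 d.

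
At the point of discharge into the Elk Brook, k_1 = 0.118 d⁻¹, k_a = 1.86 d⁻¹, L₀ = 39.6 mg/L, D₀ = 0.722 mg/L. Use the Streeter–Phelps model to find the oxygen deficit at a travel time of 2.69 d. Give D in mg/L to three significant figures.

k_1 L₀/(k_a−k_1) = 0.118×39.6/(1.86−0.118) = 4.673/1.742 = 2.682 mg/L.
e^(−k_1 t) = e^(−0.118×2.690) = 0.7280; e^(−k_a t) = e^(−1.86×2.690) = 0.006715.
D = 2.682 × (0.7280 − 0.006715) + 0.722 × 0.006715 = 1.935 + 0.004848 = 1.940 mg/L.

D ≈ 1.94 mg/L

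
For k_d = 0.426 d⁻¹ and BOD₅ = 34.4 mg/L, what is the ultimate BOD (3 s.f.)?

BOD₅ = L₀(1 − e^(−5k_d)) ⇒ L₀ = BOD₅ / (1 − e^(−5×0.426))
= 34.4 / (1 − 0.1188) = 34.4 / 0.8812 = 39.04 mg/L.

L₀ ≈ 39.0 mg/L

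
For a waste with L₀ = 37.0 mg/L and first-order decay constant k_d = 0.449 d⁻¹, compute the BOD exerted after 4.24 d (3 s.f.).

y ≈ 31.5 mg/L

y_t = L₀(1 − e^(−k_d t)) = 37.0 × (1 − e^(−0.449×4.24))
= 37.0 × (1 − 0.1490) = 37.0 × 0.8510 = 31.49 mg/L.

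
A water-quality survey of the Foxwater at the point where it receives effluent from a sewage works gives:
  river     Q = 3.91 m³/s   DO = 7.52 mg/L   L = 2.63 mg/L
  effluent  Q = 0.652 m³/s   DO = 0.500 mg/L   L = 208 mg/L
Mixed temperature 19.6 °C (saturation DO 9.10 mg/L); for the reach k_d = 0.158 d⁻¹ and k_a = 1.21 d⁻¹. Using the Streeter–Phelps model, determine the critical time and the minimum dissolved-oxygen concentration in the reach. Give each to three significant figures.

t_c ≈ 1.20 d; minimum DO ≈ 5.65 mg/L

Mixed DO = (3.91×7.52 + 0.652×0.500)/(3.91+0.652) = 29.73/4.562 = 6.517 mg/L.
Mixed L₀ = (3.91×2.63 + 0.652×208)/(4.562) = 145.9/4.562 = 31.98 mg/L.
Initial deficit D₀ = C_s − DO₀ = 9.10 − 6.517 = 2.583 mg/L.
t_c = (1/1.052) ln[(1.21/0.158)(1 − 2.583×1.052/(0.158×31.98))] = 0.9506 × ln(3.539) = 1.202 d.
D_c = (0.158/1.21) × 31.98 × e^(−0.158×1.202) = 0.1306 × 31.98 × 0.8271 = 3.454 mg/L.
Minimum DO = 9.10 − 3.454 = 5.646 mg/L.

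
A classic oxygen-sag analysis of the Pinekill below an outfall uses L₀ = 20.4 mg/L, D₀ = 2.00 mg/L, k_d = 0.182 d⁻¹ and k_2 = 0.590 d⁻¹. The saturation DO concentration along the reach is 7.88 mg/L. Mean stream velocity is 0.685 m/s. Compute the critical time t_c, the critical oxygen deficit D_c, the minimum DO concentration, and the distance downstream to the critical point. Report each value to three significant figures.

t_c ≈ 2.27 d; D_c ≈ 4.16 mg/L; min DO ≈ 3.72 mg/L; x_c ≈ 135 km

t_c = [1/(k_2−k_d)] ln[(k_2/k_d)(1 − D₀(k_2−k_d)/(k_d L₀))]
= [1/(0.590−0.182)] ln[(0.590/0.182)(1 − 2.00×0.4080/(0.182×20.4))]
= (1/0.4080) ln[3.242 × 0.7802] = 2.451 × ln(2.529) = 2.451 × 0.9279 = 2.274 d.
L(t_c) = L₀ e^(−k_d t_c) = 20.4 × 0.6610 = 13.49 mg/L, and at the critical point k_2 D_c = k_d L, so D_c = (0.182/0.590) × 13.49 = 4.160 mg/L.
Minimum DO = C_s − D_c = 7.88 − 4.160 = 3.720 mg/L.
x_c = v t_c = 0.685 m/s × 2.274 d × 86400 s/d = 134600 m ≈ 135 km.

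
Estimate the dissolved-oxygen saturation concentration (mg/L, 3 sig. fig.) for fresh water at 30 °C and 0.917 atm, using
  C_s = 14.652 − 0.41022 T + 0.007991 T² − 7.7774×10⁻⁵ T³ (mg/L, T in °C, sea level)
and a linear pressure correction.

C_s ≈ 6.82 mg/L

At sea level: C_s = 14.652 − 0.41022×30 + 0.007991×30² − 7.7774×10⁻⁵×30³ = 7.437 mg/L.
Pressure correction: C_s' = 7.437 × 0.917 = 6.820 mg/L.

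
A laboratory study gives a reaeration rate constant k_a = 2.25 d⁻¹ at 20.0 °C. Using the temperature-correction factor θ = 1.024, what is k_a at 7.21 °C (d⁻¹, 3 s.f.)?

k_a ≈ 1.66 d⁻¹

k_a(T₂) = k_a(T₁) · θ^(T₂−T₁) = 2.25 × 1.024^(7.21−20.0)
= 2.25 × 1.024^-12.8 = 2.25 × 0.7384 = 1.661 d⁻¹.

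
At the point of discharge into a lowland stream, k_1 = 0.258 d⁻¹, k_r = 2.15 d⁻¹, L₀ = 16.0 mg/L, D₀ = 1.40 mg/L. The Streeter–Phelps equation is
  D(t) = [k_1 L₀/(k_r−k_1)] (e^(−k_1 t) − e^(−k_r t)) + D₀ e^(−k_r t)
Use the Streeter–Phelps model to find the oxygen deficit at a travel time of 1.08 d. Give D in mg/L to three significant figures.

D ≈ 1.57 mg/L

k_1 L₀/(k_r−k_1) = 0.258×16.0/(2.15−0.258) = 4.128/1.892 = 2.182 mg/L.
e^(−k_1 t) = e^(−0.258×1.080) = 0.7568; e^(−k_r t) = e^(−2.15×1.080) = 0.09808.
D = 2.182 × (0.7568 − 0.09808) + 1.40 × 0.09808 = 1.437 + 0.1373 = 1.575 mg/L.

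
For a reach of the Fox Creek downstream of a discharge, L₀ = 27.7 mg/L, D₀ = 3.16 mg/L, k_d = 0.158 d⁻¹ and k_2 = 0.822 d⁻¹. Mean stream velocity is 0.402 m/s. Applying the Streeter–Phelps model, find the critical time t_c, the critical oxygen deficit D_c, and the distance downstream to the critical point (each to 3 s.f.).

t_c = [1/(k_2−k_d)] ln[(k_2/k_d)(1 − D₀(k_2−k_d)/(k_d L₀))]
= [1/(0.822−0.158)] ln[(0.822/0.158)(1 − 3.16×0.6640/(0.158×27.7))]
= (1/0.6640) ln[5.203 × 0.5206] = 1.506 × ln(2.708) = 1.506 × 0.9963 = 1.500 d.
D_c = (k_d/k_2) L₀ e^(−k_d t_c) = (0.158/0.822) × 27.7 × e^(−0.158×1.500) = 0.1922 × 27.7 × 0.7889 = 4.201 mg/L.
x_c = v t_c = 0.402 m/s × 1.500 d × 86400 s/d = 52120 m ≈ 52.1 km.

t_c ≈ 1.50 d; D_c ≈ 4.20 mg/L; x_c ≈ 52.1 km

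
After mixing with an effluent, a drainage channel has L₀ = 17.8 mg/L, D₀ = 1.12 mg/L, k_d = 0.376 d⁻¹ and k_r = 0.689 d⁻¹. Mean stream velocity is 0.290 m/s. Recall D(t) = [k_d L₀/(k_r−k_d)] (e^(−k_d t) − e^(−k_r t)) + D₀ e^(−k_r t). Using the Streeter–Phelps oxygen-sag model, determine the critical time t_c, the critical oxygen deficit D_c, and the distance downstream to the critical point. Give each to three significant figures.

t_c ≈ 1.76 d; D_c ≈ 5.01 mg/L; x_c ≈ 44.2 km

At the critical point dD/dt = 0, so k_d L₀ e^(−k_d t) = k_r D. Substituting D(t) from the Streeter–Phelps equation and solving for t gives
t_c = ln[(k_r/k_d)(1 − D₀(k_r−k_d)/(k_d L₀))] / (k_r−k_d).
Here k_r−k_d = 0.3130 d⁻¹ and 1 − D₀(k_r−k_d)/(k_d L₀) = 1 − 1.12×0.3130/(0.376×17.8) = 0.9476, so
t_c = ln(1.832 × 0.9476) / 0.3130 = 0.5519 / 0.3130 = 1.763 d.
D_c = (k_d/k_r) L₀ e^(−k_d t_c) = (0.376/0.689) × 17.8 × e^(−0.376×1.763) = 0.5457 × 17.8 × 0.5153 = 5.006 mg/L.
x_c = v t_c = 0.290 m/s × 1.763 d × 86400 s/d = 44180 m ≈ 44.2 km.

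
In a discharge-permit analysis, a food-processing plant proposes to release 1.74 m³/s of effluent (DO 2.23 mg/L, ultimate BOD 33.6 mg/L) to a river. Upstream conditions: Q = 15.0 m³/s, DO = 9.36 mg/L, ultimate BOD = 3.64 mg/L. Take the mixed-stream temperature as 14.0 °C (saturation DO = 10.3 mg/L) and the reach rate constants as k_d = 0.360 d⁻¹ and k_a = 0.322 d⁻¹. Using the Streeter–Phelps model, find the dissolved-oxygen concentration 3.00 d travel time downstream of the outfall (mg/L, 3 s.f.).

Mixed DO = (15.0×9.36 + 1.74×2.23)/(15.0+1.74) = 144.3/16.74 = 8.619 mg/L.
Mixed L₀ = (15.0×3.64 + 1.74×33.6)/(16.74) = 113.1/16.74 = 6.754 mg/L.
Initial deficit D₀ = C_s − DO₀ = 10.3 − 8.619 = 1.681 mg/L.
D(3.00) = [0.360×6.754/(0.322−0.360)](e^(−0.360×3.00) − e^(−0.322×3.00)) + 1.681 e^(−0.322×3.00)
= -63.99 × (0.3396 − 0.3806) + 1.681 × 0.3806 = 3.264 mg/L.
DO = 10.3 − 3.264 = 7.036 mg/L.

DO ≈ 7.04 mg/L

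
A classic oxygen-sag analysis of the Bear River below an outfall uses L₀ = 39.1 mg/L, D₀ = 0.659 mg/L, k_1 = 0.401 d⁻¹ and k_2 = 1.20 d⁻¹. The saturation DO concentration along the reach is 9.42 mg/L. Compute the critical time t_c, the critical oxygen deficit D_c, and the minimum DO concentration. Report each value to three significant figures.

At the critical point dD/dt = 0, so k_1 L₀ e^(−k_1 t) = k_2 D. Substituting D(t) from the Streeter–Phelps equation and solving for t gives
t_c = ln[(k_2/k_1)(1 − D₀(k_2−k_1)/(k_1 L₀))] / (k_2−k_1).
Here k_2−k_1 = 0.7990 d⁻¹ and 1 − D₀(k_2−k_1)/(k_1 L₀) = 1 − 0.659×0.7990/(0.401×39.1) = 0.9664, so
t_c = ln(2.993 × 0.9664) / 0.7990 = 1.062 / 0.7990 = 1.329 d.
L(t_c) = L₀ e^(−k_1 t_c) = 39.1 × 0.5869 = 22.95 mg/L, and at the critical point k_2 D_c = k_1 L, so D_c = (0.401/1.20) × 22.95 = 7.668 mg/L.
Minimum DO = C_s − D_c = 9.42 − 7.668 = 1.752 mg/L.

t_c ≈ 1.33 d; D_c ≈ 7.67 mg/L; min DO ≈ 1.75 mg/L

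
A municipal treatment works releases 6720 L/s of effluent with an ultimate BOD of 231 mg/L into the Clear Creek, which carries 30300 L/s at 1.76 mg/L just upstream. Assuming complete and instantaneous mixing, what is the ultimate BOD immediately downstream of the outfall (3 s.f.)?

43.4 mg/L

Flow-weighted mixing: C = (Q_r C_r + Q_w C_w)/(Q_r + Q_w)
= (30300×1.76 + 6720×231)/(30300 + 6720) = 1.606×10^6/37020 = 43.37 mg/L.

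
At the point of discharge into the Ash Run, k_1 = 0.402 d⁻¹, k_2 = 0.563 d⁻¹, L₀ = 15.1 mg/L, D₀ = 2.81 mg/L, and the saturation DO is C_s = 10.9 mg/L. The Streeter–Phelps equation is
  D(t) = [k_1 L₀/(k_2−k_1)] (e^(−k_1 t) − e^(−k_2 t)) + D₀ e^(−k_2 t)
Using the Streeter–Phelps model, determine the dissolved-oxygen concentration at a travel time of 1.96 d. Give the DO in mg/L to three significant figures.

k_1 L₀/(k_2−k_1) = 0.402×15.1/(0.563−0.402) = 6.070/0.1610 = 37.70 mg/L.
e^(−k_1 t) = e^(−0.402×1.960) = 0.4548; e^(−k_2 t) = e^(−0.563×1.960) = 0.3317.
D = 37.70 × (0.4548 − 0.3317) + 2.81 × 0.3317 = 4.640 + 0.9321 = 5.572 mg/L.
DO = C_s − D = 10.9 − 5.572 = 5.328 mg/L.

DO ≈ 5.33 mg/L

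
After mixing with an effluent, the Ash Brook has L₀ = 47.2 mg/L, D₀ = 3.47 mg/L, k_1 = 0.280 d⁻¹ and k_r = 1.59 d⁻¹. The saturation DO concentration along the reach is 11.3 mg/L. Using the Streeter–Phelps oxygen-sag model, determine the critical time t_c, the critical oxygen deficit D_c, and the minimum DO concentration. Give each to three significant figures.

At the critical point dD/dt = 0, so k_1 L₀ e^(−k_1 t) = k_r D. Substituting D(t) from the Streeter–Phelps equation and solving for t gives
t_c = ln[(k_r/k_1)(1 − D₀(k_r−k_1)/(k_1 L₀))] / (k_r−k_1).
Here k_r−k_1 = 1.310 d⁻¹ and 1 − D₀(k_r−k_1)/(k_1 L₀) = 1 − 3.47×1.310/(0.280×47.2) = 0.6560, so
t_c = ln(5.679 × 0.6560) / 1.310 = 1.315 / 1.310 = 1.004 d.
L(t_c) = L₀ e^(−k_1 t_c) = 47.2 × 0.7549 = 35.63 mg/L, and at the critical point k_r D_c = k_1 L, so D_c = (0.280/1.59) × 35.63 = 6.275 mg/L.
Minimum DO = C_s − D_c = 11.3 − 6.275 = 5.025 mg/L.

t_c ≈ 1.00 d; D_c ≈ 6.28 mg/L; min DO ≈ 5.02 mg/L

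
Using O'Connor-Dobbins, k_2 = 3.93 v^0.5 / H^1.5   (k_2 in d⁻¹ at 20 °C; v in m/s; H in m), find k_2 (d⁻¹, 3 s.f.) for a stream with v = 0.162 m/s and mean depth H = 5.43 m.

k_2 = 3.93 × 0.162^0.5 / 5.43^1.5 = 3.93 × 0.4025 / 12.65 = 0.1250 d⁻¹.

k_2 ≈ 0.125 d⁻¹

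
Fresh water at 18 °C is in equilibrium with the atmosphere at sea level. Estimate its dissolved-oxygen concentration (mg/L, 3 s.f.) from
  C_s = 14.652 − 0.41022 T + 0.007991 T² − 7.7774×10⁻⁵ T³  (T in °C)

C_s ≈ 9.40 mg/L

C_s = 14.652 − 0.41022×18 + 0.007991×18² − 7.7774×10⁻⁵×18³ = 9.404 mg/L.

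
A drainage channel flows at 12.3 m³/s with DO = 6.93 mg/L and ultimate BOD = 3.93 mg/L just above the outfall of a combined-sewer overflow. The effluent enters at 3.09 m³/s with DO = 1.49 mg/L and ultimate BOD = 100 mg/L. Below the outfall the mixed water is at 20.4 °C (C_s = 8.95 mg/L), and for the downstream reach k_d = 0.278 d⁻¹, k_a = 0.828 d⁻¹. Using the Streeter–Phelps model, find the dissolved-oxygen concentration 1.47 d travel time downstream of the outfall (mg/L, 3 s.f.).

DO ≈ 3.70 mg/L

Mixed DO = (12.3×6.93 + 3.09×1.49)/(12.3+3.09) = 89.84/15.39 = 5.838 mg/L.
Mixed L₀ = (12.3×3.93 + 3.09×100)/(15.39) = 357.3/15.39 = 23.22 mg/L.
Initial deficit D₀ = C_s − DO₀ = 8.95 − 5.838 = 3.112 mg/L.
D(1.47) = [0.278×23.22/(0.828−0.278)](e^(−0.278×1.47) − e^(−0.828×1.47)) + 3.112 e^(−0.828×1.47)
= 11.74 × (0.6645 − 0.2961) + 3.112 × 0.2961 = 5.246 mg/L.
DO = 8.95 − 5.246 = 3.704 mg/L.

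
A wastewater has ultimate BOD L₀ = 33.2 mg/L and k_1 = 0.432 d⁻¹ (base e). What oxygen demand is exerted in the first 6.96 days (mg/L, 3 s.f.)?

y_t = L₀(1 − e^(−k_1 t)) = 33.2 × (1 − e^(−0.432×6.96))
= 33.2 × (1 − 0.04945) = 33.2 × 0.9505 = 31.56 mg/L.

y ≈ 31.6 mg/L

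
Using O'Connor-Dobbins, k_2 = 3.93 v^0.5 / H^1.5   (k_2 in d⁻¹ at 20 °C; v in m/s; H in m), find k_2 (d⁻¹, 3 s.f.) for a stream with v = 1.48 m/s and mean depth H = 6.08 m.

k_2 ≈ 0.319 d⁻¹

k_2 = 3.93 × 1.48^0.5 / 6.08^1.5 = 3.93 × 1.217 / 14.99 = 0.3189 d⁻¹.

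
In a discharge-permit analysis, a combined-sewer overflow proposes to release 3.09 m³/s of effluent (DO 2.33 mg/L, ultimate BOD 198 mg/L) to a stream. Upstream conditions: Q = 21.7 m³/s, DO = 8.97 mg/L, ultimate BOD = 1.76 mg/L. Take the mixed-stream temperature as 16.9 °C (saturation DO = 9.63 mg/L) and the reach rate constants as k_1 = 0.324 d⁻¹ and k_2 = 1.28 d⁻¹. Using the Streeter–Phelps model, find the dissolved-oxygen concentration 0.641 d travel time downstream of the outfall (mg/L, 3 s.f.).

DO ≈ 5.67 mg/L

Mixed DO = (21.7×8.97 + 3.09×2.33)/(21.7+3.09) = 201.8/24.79 = 8.142 mg/L.
Mixed L₀ = (21.7×1.76 + 3.09×198)/(24.79) = 650.0/24.79 = 26.22 mg/L.
Initial deficit D₀ = C_s − DO₀ = 9.63 − 8.142 = 1.488 mg/L.
D(0.641) = [0.324×26.22/(1.28−0.324)](e^(−0.324×0.641) − e^(−1.28×0.641)) + 1.488 e^(−1.28×0.641)
= 8.887 × (0.8125 − 0.4402) + 1.488 × 0.4402 = 3.963 mg/L.
DO = 9.63 − 3.963 = 5.667 mg/L.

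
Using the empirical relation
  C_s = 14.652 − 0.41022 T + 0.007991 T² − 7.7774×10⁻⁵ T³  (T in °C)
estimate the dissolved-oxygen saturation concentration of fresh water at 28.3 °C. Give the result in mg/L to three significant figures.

C_s = 14.652 − 0.41022×28.3 + 0.007991×28.3² − 7.7774×10⁻⁵×28.3³ = 7.680 mg/L.

C_s ≈ 7.68 mg/L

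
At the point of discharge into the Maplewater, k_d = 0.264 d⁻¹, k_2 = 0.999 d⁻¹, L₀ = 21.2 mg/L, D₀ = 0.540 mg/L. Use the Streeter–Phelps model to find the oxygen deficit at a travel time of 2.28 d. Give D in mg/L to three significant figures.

D ≈ 3.45 mg/L

k_d L₀/(k_2−k_d) = 0.264×21.2/(0.999−0.264) = 5.597/0.7350 = 7.615 mg/L.
e^(−k_d t) = e^(−0.264×2.280) = 0.5478; e^(−k_2 t) = e^(−0.999×2.280) = 0.1025.
D = 7.615 × (0.5478 − 0.1025) + 0.540 × 0.1025 = 3.390 + 0.05536 = 3.446 mg/L.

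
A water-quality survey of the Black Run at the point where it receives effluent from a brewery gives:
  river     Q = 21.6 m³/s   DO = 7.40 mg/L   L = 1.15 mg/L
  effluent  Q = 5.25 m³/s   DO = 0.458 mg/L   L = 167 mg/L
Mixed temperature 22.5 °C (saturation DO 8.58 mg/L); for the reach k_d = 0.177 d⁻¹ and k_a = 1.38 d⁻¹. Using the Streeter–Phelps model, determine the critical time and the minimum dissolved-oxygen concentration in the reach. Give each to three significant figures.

Mixed DO = (21.6×7.40 + 5.25×0.458)/(21.6+5.25) = 162.2/26.85 = 6.043 mg/L.
Mixed L₀ = (21.6×1.15 + 5.25×167)/(26.85) = 901.6/26.85 = 33.58 mg/L.
Initial deficit D₀ = C_s − DO₀ = 8.58 − 6.043 = 2.537 mg/L.
t_c = (1/1.203) ln[(1.38/0.177)(1 − 2.537×1.203/(0.177×33.58))] = 0.8313 × ln(3.792) = 1.108 d.
D_c = (0.177/1.38) × 33.58 × e^(−0.177×1.108) = 0.1283 × 33.58 × 0.8219 = 3.540 mg/L.
Minimum DO = 8.58 − 3.540 = 5.040 mg/L.

t_c ≈ 1.11 d; minimum DO ≈ 5.04 mg/L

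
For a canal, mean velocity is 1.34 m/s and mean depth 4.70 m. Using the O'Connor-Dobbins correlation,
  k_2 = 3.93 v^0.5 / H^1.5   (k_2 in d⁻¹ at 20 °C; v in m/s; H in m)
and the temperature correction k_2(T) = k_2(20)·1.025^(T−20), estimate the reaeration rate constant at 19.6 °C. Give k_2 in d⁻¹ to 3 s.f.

k_2(20) = 3.93 × 1.34^0.5 / 4.70^1.5 = 3.93 × 1.158 / 10.19 = 0.4465 d⁻¹.
k_2(19.6) = 0.4465 × 1.025^(19.6−20) = 0.4465 × 0.9902 = 0.4421 d⁻¹.

k_2 ≈ 0.442 d⁻¹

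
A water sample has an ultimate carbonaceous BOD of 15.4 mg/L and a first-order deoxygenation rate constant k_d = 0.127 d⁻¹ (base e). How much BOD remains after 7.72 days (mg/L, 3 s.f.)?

L_t = L₀ e^(−k_d t) = 15.4 × e^(−0.127×7.72) = 15.4 × 0.3751 = 5.777 mg/L.

L ≈ 5.78 mg/L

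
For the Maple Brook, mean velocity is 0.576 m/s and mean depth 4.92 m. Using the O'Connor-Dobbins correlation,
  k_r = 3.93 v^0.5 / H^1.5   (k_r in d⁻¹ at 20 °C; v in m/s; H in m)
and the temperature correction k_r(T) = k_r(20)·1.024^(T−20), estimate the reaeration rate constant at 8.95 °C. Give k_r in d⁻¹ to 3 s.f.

k_r ≈ 0.210 d⁻¹

k_r(20) = 3.93 × 0.576^0.5 / 4.92^1.5 = 3.93 × 0.7589 / 10.91 = 0.2733 d⁻¹.
k_r(8.95) = 0.2733 × 1.024^(8.95−20) = 0.2733 × 0.7695 = 0.2103 d⁻¹.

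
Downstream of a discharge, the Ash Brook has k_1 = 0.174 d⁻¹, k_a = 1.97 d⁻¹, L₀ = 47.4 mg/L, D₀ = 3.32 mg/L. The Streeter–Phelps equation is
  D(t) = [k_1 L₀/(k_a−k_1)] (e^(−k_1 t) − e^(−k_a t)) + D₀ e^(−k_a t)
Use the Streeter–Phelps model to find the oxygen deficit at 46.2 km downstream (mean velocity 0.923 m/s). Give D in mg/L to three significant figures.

Travel time t = x/v = 46.2 km / (0.923 m/s) = 46200 m / 0.923 m/s = 50050 s = 0.5793 d.
k_1 L₀/(k_a−k_1) = 0.174×47.4/(1.97−0.174) = 8.248/1.796 = 4.592 mg/L.
e^(−k_1 t) = e^(−0.174×0.5793) = 0.9041; e^(−k_a t) = e^(−1.97×0.5793) = 0.3194.
D = 4.592 × (0.9041 − 0.3194) + 3.32 × 0.3194 = 2.685 + 1.060 = 3.746 mg/L.

D ≈ 3.75 mg/L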